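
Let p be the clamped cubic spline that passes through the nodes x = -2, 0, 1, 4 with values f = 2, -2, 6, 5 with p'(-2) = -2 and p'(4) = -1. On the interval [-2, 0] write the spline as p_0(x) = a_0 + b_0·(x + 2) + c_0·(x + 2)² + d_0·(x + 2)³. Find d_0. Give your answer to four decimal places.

Write M_i for p''(x_i). With h_i = 2, 1, 3 and divided differences Δ_i = -2, 8, -1/3, the continuity of p' gives the tridiagonal system
  2·M_0 + 6·M_1 + 1·M_2 = 6(Δ_1 - Δ_0) = 60
  1·M_1 + 8·M_2 + 3·M_3 = 6(Δ_2 - Δ_1) = -50
Clamped end conditions give two more equations: 2h_0·M_0 + h_0·M_1 = 6(Δ_0 - p'(-2)) = 0 and h_2·M_2 + 2h_2·M_3 = 6(p'(4) - Δ_2) = -4.
Hence M_0 = -146/21, M_1 = 292/21, M_2 = -200/21, M_3 = 86/21.
On [-2, 0], with p_0(x) = a_0 + b_0·(x + 2) + c_0·(x + 2)² + d_0·(x + 2)³: c_0 = M_0/2 = -73/21, d_0 = (M_1 - M_0)/(6h_0) = 73/42, b_0 = Δ_0 - h_0(2M_0 + M_1)/6 = -2.

1.7381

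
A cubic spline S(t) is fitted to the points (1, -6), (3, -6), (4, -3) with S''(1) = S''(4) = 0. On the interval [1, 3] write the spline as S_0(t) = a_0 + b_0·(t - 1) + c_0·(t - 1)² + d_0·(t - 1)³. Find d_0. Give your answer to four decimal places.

With σ_i denoting the second derivative at x_i, h_i = 2, 1, and Δ_i = (y_(i+1) − y_i)/h_i = 0, 3:
  2·σ_0 + 6·σ_1 + 1·σ_2 = 6(Δ_1 - Δ_0) = 18
Natural end conditions: σ_0 = σ_2 = 0.
Forward elimination and back-substitution give σ_0 = 0, σ_1 = 3, σ_2 = 0.
On [1, 3], with S_0(t) = a_0 + b_0·(t - 1) + c_0·(t - 1)² + d_0·(t - 1)³: c_0 = σ_0/2 = 0, d_0 = (σ_1 - σ_0)/(6h_0) = 1/4, b_0 = Δ_0 - h_0(2σ_0 + σ_1)/6 = -1.

0.2500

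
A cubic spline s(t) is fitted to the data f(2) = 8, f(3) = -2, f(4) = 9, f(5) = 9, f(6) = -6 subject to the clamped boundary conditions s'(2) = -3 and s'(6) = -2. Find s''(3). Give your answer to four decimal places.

47.9286

Write M_i for s''(x_i). With h_i = 1, 1, 1, 1 and divided differences Δ_i = -10, 11, 0, -15, the continuity of s' gives the tridiagonal system
  1·M_0 + 4·M_1 + 1·M_2 = 6(Δ_1 - Δ_0) = 126
  1·M_1 + 4·M_2 + 1·M_3 = 6(Δ_2 - Δ_1) = -66
  1·M_2 + 4·M_3 + 1·M_4 = 6(Δ_3 - Δ_2) = -90
Clamped end conditions give two more equations: 2h_0·M_0 + h_0·M_1 = 6(Δ_0 - s'(2)) = -42 and h_3·M_3 + 2h_3·M_4 = 6(s'(6) - Δ_3) = 78.
Solving the tridiagonal system: M_0 = -1259/28, M_1 = 671/14, M_2 = -83/4, M_3 = -433/14, M_4 = 1525/28.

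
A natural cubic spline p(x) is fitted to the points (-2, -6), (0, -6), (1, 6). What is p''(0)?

12

Let m_i = p''(x_i). Step sizes h_i = 2, 1; slopes of the chords Δ_i = (y_(i+1) - y_i)/h_i = 0, 12.
  2·m_0 + 6·m_1 + 1·m_2 = 6(Δ_1 - Δ_0) = 72
Natural end conditions: m_0 = m_2 = 0.
Solving the tridiagonal system: m_0 = 0, m_1 = 12, m_2 = 0.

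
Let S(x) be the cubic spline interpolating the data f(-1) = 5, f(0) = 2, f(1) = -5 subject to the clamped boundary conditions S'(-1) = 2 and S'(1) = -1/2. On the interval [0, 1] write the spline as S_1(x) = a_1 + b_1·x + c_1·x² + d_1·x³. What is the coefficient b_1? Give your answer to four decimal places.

-7.8750

With m_i denoting the second derivative at x_i, h_i = 1, 1, and Δ_i = (y_(i+1) − y_i)/h_i = -3, -7:
  1·m_0 + 4·m_1 + 1·m_2 = 6(Δ_1 - Δ_0) = -24
Clamped end conditions give two more equations: 2h_0·m_0 + h_0·m_1 = 6(Δ_0 - S'(-1)) = -30 and h_1·m_1 + 2h_1·m_2 = 6(S'(1) - Δ_1) = 39.
Solving: m_0 = -41/4, m_1 = -19/2, m_2 = 97/4.
On [0, 1], with S_1(x) = a_1 + b_1·x + c_1·x² + d_1·x³: c_1 = m_1/2 = -19/4, d_1 = (m_2 - m_1)/(6h_1) = 45/8, b_1 = Δ_1 - h_1(2m_1 + m_2)/6 = -63/8.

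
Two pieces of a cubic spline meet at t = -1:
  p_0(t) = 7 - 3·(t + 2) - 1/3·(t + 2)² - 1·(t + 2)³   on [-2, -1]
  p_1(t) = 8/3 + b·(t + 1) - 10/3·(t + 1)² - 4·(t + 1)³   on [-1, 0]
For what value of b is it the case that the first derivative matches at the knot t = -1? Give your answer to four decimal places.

-6.6667

p_0'(t) = -3 - 2/3·(t + 2) - 3·(t + 2)², so p_0'(-1) = -20/3. On the right, p_1'(-1) = b, so b = -20/3.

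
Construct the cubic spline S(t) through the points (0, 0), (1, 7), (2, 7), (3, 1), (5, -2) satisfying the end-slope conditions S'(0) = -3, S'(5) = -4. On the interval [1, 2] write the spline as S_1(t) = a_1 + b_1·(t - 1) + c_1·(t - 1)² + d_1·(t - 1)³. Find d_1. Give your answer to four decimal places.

2.0671

Let M_i = S''(x_i). Step sizes h_i = 1, 1, 1, 2; slopes of the chords Δ_i = (y_(i+1) - y_i)/h_i = 7, 0, -6, -3/2.
  1·M_0 + 4·M_1 + 1·M_2 = 6(Δ_1 - Δ_0) = -42
  1·M_1 + 4·M_2 + 1·M_3 = 6(Δ_2 - Δ_1) = -36
  1·M_2 + 6·M_3 + 2·M_4 = 6(Δ_3 - Δ_2) = 27
Clamped end conditions give two more equations: 2h_0·M_0 + h_0·M_1 = 6(Δ_0 - S'(0)) = 60 and h_3·M_3 + 2h_3·M_4 = 6(S'(5) - Δ_3) = -15.
Solving the tridiagonal system: M_0 = 3229/82, M_1 = -769/41, M_2 = -521/82, M_3 = 335/41, M_4 = -1285/164.
On [1, 2], with S_1(t) = a_1 + b_1·(t - 1) + c_1·(t - 1)² + d_1·(t - 1)³: c_1 = M_1/2 = -769/82, d_1 = (M_2 - M_1)/(6h_1) = 339/164, b_1 = Δ_1 - h_1(2M_1 + M_2)/6 = 1199/164.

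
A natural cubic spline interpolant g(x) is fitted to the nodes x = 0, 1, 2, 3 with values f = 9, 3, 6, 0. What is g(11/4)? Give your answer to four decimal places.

2.2031

Let m_i = g''(x_i). Step sizes h_i = 1, 1, 1; slopes of the chords Δ_i = (y_(i+1) - y_i)/h_i = -6, 3, -6.
  1·m_0 + 4·m_1 + 1·m_2 = 6(Δ_1 - Δ_0) = 54
  1·m_1 + 4·m_2 + 1·m_3 = 6(Δ_2 - Δ_1) = -54
Natural end conditions: m_0 = m_3 = 0.
Solving: m_0 = 0, m_1 = 18, m_2 = -18, m_3 = 0.
On [2, 3], g(x) = 6 + 0·(x - 2) - 9·(x - 2)² + 3·(x - 2)³.
With (x - 2) = 3/4: g(11/4) = 141/64.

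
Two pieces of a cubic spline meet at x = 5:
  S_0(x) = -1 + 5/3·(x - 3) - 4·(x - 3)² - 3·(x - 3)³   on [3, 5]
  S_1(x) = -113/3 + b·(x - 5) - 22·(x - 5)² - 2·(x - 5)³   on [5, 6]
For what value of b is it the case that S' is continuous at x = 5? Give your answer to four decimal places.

S_0'(x) = 5/3 - 8·(x - 3) - 9·(x - 3)², so S_0'(5) = -151/3. On the right, S_1'(5) = b, so b = -151/3.

-50.3333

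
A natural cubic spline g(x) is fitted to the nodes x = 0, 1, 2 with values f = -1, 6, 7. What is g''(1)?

-9

Write σ_i for g''(x_i). With h_i = 1, 1 and divided differences Δ_i = 7, 1, the continuity of g' gives the tridiagonal system
  1·σ_0 + 4·σ_1 + 1·σ_2 = 6(Δ_1 - Δ_0) = -36
Natural end conditions: σ_0 = σ_2 = 0.
Forward elimination and back-substitution give σ_0 = 0, σ_1 = -9, σ_2 = 0.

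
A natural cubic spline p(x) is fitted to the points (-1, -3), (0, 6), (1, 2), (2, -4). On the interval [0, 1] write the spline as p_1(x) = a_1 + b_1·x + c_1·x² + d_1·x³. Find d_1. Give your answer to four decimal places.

3.6667

Write m_i for p''(x_i). With h_i = 1, 1, 1 and divided differences Δ_i = 9, -4, -6, the continuity of p' gives the tridiagonal system
  1·m_0 + 4·m_1 + 1·m_2 = 6(Δ_1 - Δ_0) = -78
  1·m_1 + 4·m_2 + 1·m_3 = 6(Δ_2 - Δ_1) = -12
Natural end conditions: m_0 = m_3 = 0.
Solving the tridiagonal system: m_0 = 0, m_1 = -20, m_2 = 2, m_3 = 0.
On [0, 1], with p_1(x) = a_1 + b_1·x + c_1·x² + d_1·x³: c_1 = m_1/2 = -10, d_1 = (m_2 - m_1)/(6h_1) = 11/3, b_1 = Δ_1 - h_1(2m_1 + m_2)/6 = 7/3.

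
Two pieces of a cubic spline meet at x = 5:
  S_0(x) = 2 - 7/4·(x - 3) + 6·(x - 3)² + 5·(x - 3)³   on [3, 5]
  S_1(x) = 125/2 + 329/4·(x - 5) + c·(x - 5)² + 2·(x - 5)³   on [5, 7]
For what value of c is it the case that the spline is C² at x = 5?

S_0''(x) = 12 + 30·(x - 3), so S_0''(5) = 72. On the right, S_1''(5) = 2c, so c = 36.

36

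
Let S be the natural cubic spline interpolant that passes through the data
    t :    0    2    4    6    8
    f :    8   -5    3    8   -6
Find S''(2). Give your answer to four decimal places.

With M_i denoting the second derivative at x_i, h_i = 2, 2, 2, 2, and Δ_i = (y_(i+1) − y_i)/h_i = -13/2, 4, 5/2, -7:
  2·M_0 + 8·M_1 + 2·M_2 = 6(Δ_1 - Δ_0) = 63
  2·M_1 + 8·M_2 + 2·M_3 = 6(Δ_2 - Δ_1) = -9
  2·M_2 + 8·M_3 + 2·M_4 = 6(Δ_3 - Δ_2) = -57
Natural end conditions: M_0 = M_4 = 0.
Hence M_0 = 0, M_1 = 33/4, M_2 = -3/2, M_3 = -27/4, M_4 = 0.

8.2500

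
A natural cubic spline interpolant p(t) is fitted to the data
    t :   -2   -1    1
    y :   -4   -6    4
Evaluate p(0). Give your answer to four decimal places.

-2.7500

With σ_i denoting the second derivative at x_i, h_i = 1, 2, and Δ_i = (y_(i+1) − y_i)/h_i = -2, 5:
  1·σ_0 + 6·σ_1 + 2·σ_2 = 6(Δ_1 - Δ_0) = 42
Natural end conditions: σ_0 = σ_2 = 0.
Solving the tridiagonal system: σ_0 = 0, σ_1 = 7, σ_2 = 0.
On [-1, 1], p(t) = -6 + 1/3·(t + 1) + 7/2·(t + 1)² - 7/12·(t + 1)³.
With (t + 1) = 1: p(0) = -11/4.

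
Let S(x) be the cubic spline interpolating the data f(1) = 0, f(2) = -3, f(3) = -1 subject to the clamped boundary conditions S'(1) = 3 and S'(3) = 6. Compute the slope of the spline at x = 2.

-3

Put M_i = S'' at the i-th knot. Here h = (1, 1) and Δ = (-3, 2), so the interior equations h_(i-1)·M_(i-1) + 2(h_(i-1)+h_i)·M_i + h_i·M_(i+1) = 6(Δ_i − Δ_(i-1)) read
  1·M_0 + 4·M_1 + 1·M_2 = 6(Δ_1 - Δ_0) = 30
Clamped end conditions give two more equations: 2h_0·M_0 + h_0·M_1 = 6(Δ_0 - S'(1)) = -36 and h_1·M_1 + 2h_1·M_2 = 6(S'(3) - Δ_1) = 24.
Hence M_0 = -24, M_1 = 12, M_2 = 6.
On [2, 3], S'(x) = b_1 + 2c_1·(x - 2) + 3d_1·(x - 2)² with b_1 = Δ_1 - h_1(2M_1 + M_2)/6 = -3, c_1 = M_1/2 = 6, d_1 = (M_2 - M_1)/(6h_1) = -1. So S'(2) = -3.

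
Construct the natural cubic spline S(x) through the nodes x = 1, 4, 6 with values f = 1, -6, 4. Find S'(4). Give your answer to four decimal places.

2.0667

Put M_i = S'' at the i-th knot. Here h = (3, 2) and Δ = (-7/3, 5), so the interior equations h_(i-1)·M_(i-1) + 2(h_(i-1)+h_i)·M_i + h_i·M_(i+1) = 6(Δ_i − Δ_(i-1)) read
  3·M_0 + 10·M_1 + 2·M_2 = 6(Δ_1 - Δ_0) = 44
Natural end conditions: M_0 = M_2 = 0.
Solving: M_0 = 0, M_1 = 22/5, M_2 = 0.
On [4, 6], S'(x) = b_1 + 2c_1·(x - 4) + 3d_1·(x - 4)² with b_1 = Δ_1 - h_1(2M_1 + M_2)/6 = 31/15, c_1 = M_1/2 = 11/5, d_1 = (M_2 - M_1)/(6h_1) = -11/30. So S'(4) = 31/15.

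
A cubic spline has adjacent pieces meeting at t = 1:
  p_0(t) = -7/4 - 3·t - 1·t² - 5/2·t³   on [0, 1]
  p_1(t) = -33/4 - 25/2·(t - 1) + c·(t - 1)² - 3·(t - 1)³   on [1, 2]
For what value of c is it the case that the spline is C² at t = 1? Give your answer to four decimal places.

p_0''(t) = -2 - 15·t, so p_0''(1) = -17. On the right, p_1''(1) = 2c, so c = -17/2.

-8.5000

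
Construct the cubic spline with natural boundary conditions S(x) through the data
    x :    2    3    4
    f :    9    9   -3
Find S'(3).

-6

Let m_i = S''(x_i). Step sizes h_i = 1, 1; slopes of the chords Δ_i = (y_(i+1) - y_i)/h_i = 0, -12.
  1·m_0 + 4·m_1 + 1·m_2 = 6(Δ_1 - Δ_0) = -72
Natural end conditions: m_0 = m_2 = 0.
Solving the tridiagonal system: m_0 = 0, m_1 = -18, m_2 = 0.
On [3, 4], S'(x) = b_1 + 2c_1·(x - 3) + 3d_1·(x - 3)² with b_1 = Δ_1 - h_1(2m_1 + m_2)/6 = -6, c_1 = m_1/2 = -9, d_1 = (m_2 - m_1)/(6h_1) = 3. So S'(3) = -6.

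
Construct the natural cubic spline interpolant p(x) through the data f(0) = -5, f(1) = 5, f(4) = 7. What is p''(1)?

Write m_i for p''(x_i). With h_i = 1, 3 and divided differences Δ_i = 10, 2/3, the continuity of p' gives the tridiagonal system
  1·m_0 + 8·m_1 + 3·m_2 = 6(Δ_1 - Δ_0) = -56
Natural end conditions: m_0 = m_2 = 0.
Solving the tridiagonal system: m_0 = 0, m_1 = -7, m_2 = 0.

-7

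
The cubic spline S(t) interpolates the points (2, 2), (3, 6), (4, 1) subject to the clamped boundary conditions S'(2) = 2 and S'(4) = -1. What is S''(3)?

With σ_i denoting the second derivative at x_i, h_i = 1, 1, and Δ_i = (y_(i+1) − y_i)/h_i = 4, -5:
  1·σ_0 + 4·σ_1 + 1·σ_2 = 6(Δ_1 - Δ_0) = -54
Clamped end conditions give two more equations: 2h_0·σ_0 + h_0·σ_1 = 6(Δ_0 - S'(2)) = 12 and h_1·σ_1 + 2h_1·σ_2 = 6(S'(4) - Δ_1) = 24.
Forward elimination and back-substitution give σ_0 = 18, σ_1 = -24, σ_2 = 24.

-24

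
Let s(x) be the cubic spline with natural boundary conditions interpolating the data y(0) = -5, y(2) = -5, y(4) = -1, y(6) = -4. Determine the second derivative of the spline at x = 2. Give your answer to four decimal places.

2.3000

Let M_i = s''(x_i). Step sizes h_i = 2, 2, 2; slopes of the chords Δ_i = (y_(i+1) - y_i)/h_i = 0, 2, -3/2.
  2·M_0 + 8·M_1 + 2·M_2 = 6(Δ_1 - Δ_0) = 12
  2·M_1 + 8·M_2 + 2·M_3 = 6(Δ_2 - Δ_1) = -21
Natural end conditions: M_0 = M_3 = 0.
Hence M_0 = 0, M_1 = 23/10, M_2 = -16/5, M_3 = 0.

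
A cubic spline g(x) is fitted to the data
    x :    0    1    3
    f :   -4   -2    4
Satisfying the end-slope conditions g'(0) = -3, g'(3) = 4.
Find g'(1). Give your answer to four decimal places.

Let M_i = g''(x_i). Step sizes h_i = 1, 2; slopes of the chords Δ_i = (y_(i+1) - y_i)/h_i = 2, 3.
  1·M_0 + 6·M_1 + 2·M_2 = 6(Δ_1 - Δ_0) = 6
Clamped end conditions give two more equations: 2h_0·M_0 + h_0·M_1 = 6(Δ_0 - g'(0)) = 30 and h_1·M_1 + 2h_1·M_2 = 6(g'(3) - Δ_1) = 6.
Forward elimination and back-substitution give M_0 = 49/3, M_1 = -8/3, M_2 = 17/6.
On [1, 3], g'(x) = b_1 + 2c_1·(x - 1) + 3d_1·(x - 1)² with b_1 = Δ_1 - h_1(2M_1 + M_2)/6 = 23/6, c_1 = M_1/2 = -4/3, d_1 = (M_2 - M_1)/(6h_1) = 11/24. So g'(1) = 23/6.

3.8333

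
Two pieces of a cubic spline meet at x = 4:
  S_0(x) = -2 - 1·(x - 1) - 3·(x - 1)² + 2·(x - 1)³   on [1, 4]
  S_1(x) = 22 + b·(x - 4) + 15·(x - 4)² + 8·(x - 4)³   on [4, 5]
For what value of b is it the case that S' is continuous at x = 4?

S_0'(x) = -1 - 6·(x - 1) + 6·(x - 1)², so S_0'(4) = 35. On the right, S_1'(4) = b, so b = 35.

35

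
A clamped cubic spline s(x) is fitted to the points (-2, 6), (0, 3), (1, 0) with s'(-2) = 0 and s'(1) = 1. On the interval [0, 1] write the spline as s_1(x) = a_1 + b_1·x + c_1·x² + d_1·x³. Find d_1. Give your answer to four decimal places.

With σ_i denoting the second derivative at x_i, h_i = 2, 1, and Δ_i = (y_(i+1) − y_i)/h_i = -3/2, -3:
  2·σ_0 + 6·σ_1 + 1·σ_2 = 6(Δ_1 - Δ_0) = -9
Clamped end conditions give two more equations: 2h_0·σ_0 + h_0·σ_1 = 6(Δ_0 - s'(-2)) = -9 and h_1·σ_1 + 2h_1·σ_2 = 6(s'(1) - Δ_1) = 24.
Solving: σ_0 = -5/12, σ_1 = -11/3, σ_2 = 83/6.
On [0, 1], with s_1(x) = a_1 + b_1·x + c_1·x² + d_1·x³: c_1 = σ_1/2 = -11/6, d_1 = (σ_2 - σ_1)/(6h_1) = 35/12, b_1 = Δ_1 - h_1(2σ_1 + σ_2)/6 = -49/12.

2.9167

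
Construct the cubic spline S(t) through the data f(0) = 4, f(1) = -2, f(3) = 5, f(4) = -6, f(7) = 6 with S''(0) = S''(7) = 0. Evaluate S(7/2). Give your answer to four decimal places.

With σ_i denoting the second derivative at x_i, h_i = 1, 2, 1, 3, and Δ_i = (y_(i+1) − y_i)/h_i = -6, 7/2, -11, 4:
  1·σ_0 + 6·σ_1 + 2·σ_2 = 6(Δ_1 - Δ_0) = 57
  2·σ_1 + 6·σ_2 + 1·σ_3 = 6(Δ_2 - Δ_1) = -87
  1·σ_2 + 8·σ_3 + 3·σ_4 = 6(Δ_3 - Δ_2) = 90
Natural end conditions: σ_0 = σ_4 = 0.
Hence σ_0 = 0, σ_1 = 4251/250, σ_2 = -2814/125, σ_3 = 1758/125, σ_4 = 0.
On [3, 4], S(t) = 5 - 146/25·(t - 3) - 1407/125·(t - 3)² + 762/125·(t - 3)³.
With (t - 3) = 1/2: S(7/2) = 7/250.

0.0280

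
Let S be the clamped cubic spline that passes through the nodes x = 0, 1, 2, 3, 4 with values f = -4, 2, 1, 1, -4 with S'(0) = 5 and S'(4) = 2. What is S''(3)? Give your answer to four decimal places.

Write m_i for S''(x_i). With h_i = 1, 1, 1, 1 and divided differences Δ_i = 6, -1, 0, -5, the continuity of S' gives the tridiagonal system
  1·m_0 + 4·m_1 + 1·m_2 = 6(Δ_1 - Δ_0) = -42
  1·m_1 + 4·m_2 + 1·m_3 = 6(Δ_2 - Δ_1) = 6
  1·m_2 + 4·m_3 + 1·m_4 = 6(Δ_3 - Δ_2) = -30
Clamped end conditions give two more equations: 2h_0·m_0 + h_0·m_1 = 6(Δ_0 - S'(0)) = 6 and h_3·m_3 + 2h_3·m_4 = 6(S'(4) - Δ_3) = 42.
Solving: m_0 = 303/28, m_1 = -219/14, m_2 = 39/4, m_3 = -243/14, m_4 = 831/28.

-17.3571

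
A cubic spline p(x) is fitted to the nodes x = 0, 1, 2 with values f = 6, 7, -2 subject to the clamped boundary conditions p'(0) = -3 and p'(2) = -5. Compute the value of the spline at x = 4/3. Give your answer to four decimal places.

4.4444

With M_i denoting the second derivative at x_i, h_i = 1, 1, and Δ_i = (y_(i+1) − y_i)/h_i = 1, -9:
  1·M_0 + 4·M_1 + 1·M_2 = 6(Δ_1 - Δ_0) = -60
Clamped end conditions give two more equations: 2h_0·M_0 + h_0·M_1 = 6(Δ_0 - p'(0)) = 24 and h_1·M_1 + 2h_1·M_2 = 6(p'(2) - Δ_1) = 24.
Solving the tridiagonal system: M_0 = 26, M_1 = -28, M_2 = 26.
On [1, 2], p(x) = 7 - 4·(x - 1) - 14·(x - 1)² + 9·(x - 1)³.
With (x - 1) = 1/3: p(4/3) = 40/9.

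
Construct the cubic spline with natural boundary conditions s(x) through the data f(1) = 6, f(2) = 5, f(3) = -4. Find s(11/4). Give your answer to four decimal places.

-1.2813

Let σ_i = s''(x_i). Step sizes h_i = 1, 1; slopes of the chords Δ_i = (y_(i+1) - y_i)/h_i = -1, -9.
  1·σ_0 + 4·σ_1 + 1·σ_2 = 6(Δ_1 - Δ_0) = -48
Natural end conditions: σ_0 = σ_2 = 0.
Forward elimination and back-substitution give σ_0 = 0, σ_1 = -12, σ_2 = 0.
On [2, 3], s(x) = 5 - 5·(x - 2) - 6·(x - 2)² + 2·(x - 2)³.
With (x - 2) = 3/4: s(11/4) = -41/32.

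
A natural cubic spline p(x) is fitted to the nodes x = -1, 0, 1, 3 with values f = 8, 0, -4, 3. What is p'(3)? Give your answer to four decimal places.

Put m_i = p'' at the i-th knot. Here h = (1, 1, 2) and Δ = (-8, -4, 7/2), so the interior equations h_(i-1)·m_(i-1) + 2(h_(i-1)+h_i)·m_i + h_i·m_(i+1) = 6(Δ_i − Δ_(i-1)) read
  1·m_0 + 4·m_1 + 1·m_2 = 6(Δ_1 - Δ_0) = 24
  1·m_1 + 6·m_2 + 2·m_3 = 6(Δ_2 - Δ_1) = 45
Natural end conditions: m_0 = m_3 = 0.
Hence m_0 = 0, m_1 = 99/23, m_2 = 156/23, m_3 = 0.
On [1, 3], p'(x) = b_2 + 2c_2·(x - 1) + 3d_2·(x - 1)² with b_2 = Δ_2 - h_2(2m_2 + m_3)/6 = -47/46, c_2 = m_2/2 = 78/23, d_2 = (m_3 - m_2)/(6h_2) = -13/23. So p'(3) = 265/46.

5.7609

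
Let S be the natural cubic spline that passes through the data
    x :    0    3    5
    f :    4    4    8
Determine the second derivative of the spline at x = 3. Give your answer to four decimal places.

Put M_i = S'' at the i-th knot. Here h = (3, 2) and Δ = (0, 2), so the interior equations h_(i-1)·M_(i-1) + 2(h_(i-1)+h_i)·M_i + h_i·M_(i+1) = 6(Δ_i − Δ_(i-1)) read
  3·M_0 + 10·M_1 + 2·M_2 = 6(Δ_1 - Δ_0) = 12
Natural end conditions: M_0 = M_2 = 0.
Solving: M_0 = 0, M_1 = 6/5, M_2 = 0.

1.2000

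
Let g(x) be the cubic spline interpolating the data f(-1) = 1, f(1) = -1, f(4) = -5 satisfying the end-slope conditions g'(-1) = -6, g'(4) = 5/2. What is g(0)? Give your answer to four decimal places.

-1.4000

Let m_i = g''(x_i). Step sizes h_i = 2, 3; slopes of the chords Δ_i = (y_(i+1) - y_i)/h_i = -1, -4/3.
  2·m_0 + 10·m_1 + 3·m_2 = 6(Δ_1 - Δ_0) = -2
Clamped end conditions give two more equations: 2h_0·m_0 + h_0·m_1 = 6(Δ_0 - g'(-1)) = 30 and h_1·m_1 + 2h_1·m_2 = 6(g'(4) - Δ_1) = 23.
Hence m_0 = 47/5, m_1 = -19/5, m_2 = 86/15.
On [-1, 1], g(x) = 1 - 6·(x + 1) + 47/10·(x + 1)² - 11/10·(x + 1)³.
With (x + 1) = 1: g(0) = -7/5.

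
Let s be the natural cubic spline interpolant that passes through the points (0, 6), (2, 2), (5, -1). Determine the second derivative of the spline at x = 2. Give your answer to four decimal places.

0.6000

Put σ_i = s'' at the i-th knot. Here h = (2, 3) and Δ = (-2, -1), so the interior equations h_(i-1)·σ_(i-1) + 2(h_(i-1)+h_i)·σ_i + h_i·σ_(i+1) = 6(Δ_i − Δ_(i-1)) read
  2·σ_0 + 10·σ_1 + 3·σ_2 = 6(Δ_1 - Δ_0) = 6
Natural end conditions: σ_0 = σ_2 = 0.
Forward elimination and back-substitution give σ_0 = 0, σ_1 = 3/5, σ_2 = 0.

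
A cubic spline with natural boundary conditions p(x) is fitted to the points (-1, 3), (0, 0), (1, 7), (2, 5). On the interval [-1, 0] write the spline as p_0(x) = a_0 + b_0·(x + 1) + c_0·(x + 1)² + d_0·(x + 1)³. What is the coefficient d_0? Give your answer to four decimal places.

Write M_i for p''(x_i). With h_i = 1, 1, 1 and divided differences Δ_i = -3, 7, -2, the continuity of p' gives the tridiagonal system
  1·M_0 + 4·M_1 + 1·M_2 = 6(Δ_1 - Δ_0) = 60
  1·M_1 + 4·M_2 + 1·M_3 = 6(Δ_2 - Δ_1) = -54
Natural end conditions: M_0 = M_3 = 0.
Solving: M_0 = 0, M_1 = 98/5, M_2 = -92/5, M_3 = 0.
On [-1, 0], with p_0(x) = a_0 + b_0·(x + 1) + c_0·(x + 1)² + d_0·(x + 1)³: c_0 = M_0/2 = 0, d_0 = (M_1 - M_0)/(6h_0) = 49/15, b_0 = Δ_0 - h_0(2M_0 + M_1)/6 = -94/15.

3.2667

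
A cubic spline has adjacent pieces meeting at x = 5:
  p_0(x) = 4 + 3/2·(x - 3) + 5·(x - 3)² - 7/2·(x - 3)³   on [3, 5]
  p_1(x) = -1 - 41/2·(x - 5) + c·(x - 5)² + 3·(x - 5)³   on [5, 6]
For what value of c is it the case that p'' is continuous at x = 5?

p_0''(x) = 10 - 21·(x - 3), so p_0''(5) = -32. On the right, p_1''(5) = 2c, so c = -16.

-16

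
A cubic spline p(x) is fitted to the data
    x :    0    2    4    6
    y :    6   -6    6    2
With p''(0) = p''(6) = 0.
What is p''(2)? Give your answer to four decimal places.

Write M_i for p''(x_i). With h_i = 2, 2, 2 and divided differences Δ_i = -6, 6, -2, the continuity of p' gives the tridiagonal system
  2·M_0 + 8·M_1 + 2·M_2 = 6(Δ_1 - Δ_0) = 72
  2·M_1 + 8·M_2 + 2·M_3 = 6(Δ_2 - Δ_1) = -48
Natural end conditions: M_0 = M_3 = 0.
Solving: M_0 = 0, M_1 = 56/5, M_2 = -44/5, M_3 = 0.

11.2000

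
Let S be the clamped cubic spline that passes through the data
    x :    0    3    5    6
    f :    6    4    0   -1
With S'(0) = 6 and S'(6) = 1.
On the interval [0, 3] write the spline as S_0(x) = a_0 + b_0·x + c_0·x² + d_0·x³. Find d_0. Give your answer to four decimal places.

Write m_i for S''(x_i). With h_i = 3, 2, 1 and divided differences Δ_i = -2/3, -2, -1, the continuity of S' gives the tridiagonal system
  3·m_0 + 10·m_1 + 2·m_2 = 6(Δ_1 - Δ_0) = -8
  2·m_1 + 6·m_2 + 1·m_3 = 6(Δ_2 - Δ_1) = 6
Clamped end conditions give two more equations: 2h_0·m_0 + h_0·m_1 = 6(Δ_0 - S'(0)) = -40 and h_2·m_2 + 2h_2·m_3 = 6(S'(6) - Δ_2) = 12.
Hence m_0 = -424/57, m_1 = 88/57, m_2 = -32/57, m_3 = 358/57.
On [0, 3], with S_0(x) = a_0 + b_0·x + c_0·x² + d_0·x³: c_0 = m_0/2 = -212/57, d_0 = (m_1 - m_0)/(6h_0) = 256/513, b_0 = Δ_0 - h_0(2m_0 + m_1)/6 = 6.

0.4990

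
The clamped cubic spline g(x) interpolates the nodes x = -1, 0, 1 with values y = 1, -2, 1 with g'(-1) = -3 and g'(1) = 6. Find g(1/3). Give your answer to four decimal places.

-1.7778

Let m_i = g''(x_i). Step sizes h_i = 1, 1; slopes of the chords Δ_i = (y_(i+1) - y_i)/h_i = -3, 3.
  1·m_0 + 4·m_1 + 1·m_2 = 6(Δ_1 - Δ_0) = 36
Clamped end conditions give two more equations: 2h_0·m_0 + h_0·m_1 = 6(Δ_0 - g'(-1)) = 0 and h_1·m_1 + 2h_1·m_2 = 6(g'(1) - Δ_1) = 18.
Forward elimination and back-substitution give m_0 = -9/2, m_1 = 9, m_2 = 9/2.
On [0, 1], g(x) = -2 - 3/4·x + 9/2·x² - 3/4·x³.
With x = 1/3: g(1/3) = -16/9.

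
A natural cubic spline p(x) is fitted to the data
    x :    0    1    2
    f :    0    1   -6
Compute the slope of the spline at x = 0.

3

Let m_i = p''(x_i). Step sizes h_i = 1, 1; slopes of the chords Δ_i = (y_(i+1) - y_i)/h_i = 1, -7.
  1·m_0 + 4·m_1 + 1·m_2 = 6(Δ_1 - Δ_0) = -48
Natural end conditions: m_0 = m_2 = 0.
Solving: m_0 = 0, m_1 = -12, m_2 = 0.
On [0, 1], p'(x) = b_0 + 2c_0·x + 3d_0·x² with b_0 = Δ_0 - h_0(2m_0 + m_1)/6 = 3, c_0 = m_0/2 = 0, d_0 = (m_1 - m_0)/(6h_0) = -2. So p'(0) = 3.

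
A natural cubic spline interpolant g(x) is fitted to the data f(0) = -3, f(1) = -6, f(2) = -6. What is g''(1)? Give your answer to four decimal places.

4.5000

Let M_i = g''(x_i). Step sizes h_i = 1, 1; slopes of the chords Δ_i = (y_(i+1) - y_i)/h_i = -3, 0.
  1·M_0 + 4·M_1 + 1·M_2 = 6(Δ_1 - Δ_0) = 18
Natural end conditions: M_0 = M_2 = 0.
Solving: M_0 = 0, M_1 = 9/2, M_2 = 0.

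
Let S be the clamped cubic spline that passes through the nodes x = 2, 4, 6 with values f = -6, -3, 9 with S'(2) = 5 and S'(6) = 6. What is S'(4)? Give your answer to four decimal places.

Put M_i = S'' at the i-th knot. Here h = (2, 2) and Δ = (3/2, 6), so the interior equations h_(i-1)·M_(i-1) + 2(h_(i-1)+h_i)·M_i + h_i·M_(i+1) = 6(Δ_i − Δ_(i-1)) read
  2·M_0 + 8·M_1 + 2·M_2 = 6(Δ_1 - Δ_0) = 27
Clamped end conditions give two more equations: 2h_0·M_0 + h_0·M_1 = 6(Δ_0 - S'(2)) = -21 and h_1·M_1 + 2h_1·M_2 = 6(S'(6) - Δ_1) = 0.
Solving the tridiagonal system: M_0 = -67/8, M_1 = 25/4, M_2 = -25/8.
On [4, 6], S'(x) = b_1 + 2c_1·(x - 4) + 3d_1·(x - 4)² with b_1 = Δ_1 - h_1(2M_1 + M_2)/6 = 23/8, c_1 = M_1/2 = 25/8, d_1 = (M_2 - M_1)/(6h_1) = -25/32. So S'(4) = 23/8.

2.8750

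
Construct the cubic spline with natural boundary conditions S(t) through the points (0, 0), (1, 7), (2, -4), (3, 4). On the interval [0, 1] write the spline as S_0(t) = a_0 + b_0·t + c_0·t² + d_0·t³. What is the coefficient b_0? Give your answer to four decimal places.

13.0667

Write σ_i for S''(x_i). With h_i = 1, 1, 1 and divided differences Δ_i = 7, -11, 8, the continuity of S' gives the tridiagonal system
  1·σ_0 + 4·σ_1 + 1·σ_2 = 6(Δ_1 - Δ_0) = -108
  1·σ_1 + 4·σ_2 + 1·σ_3 = 6(Δ_2 - Δ_1) = 114
Natural end conditions: σ_0 = σ_3 = 0.
Hence σ_0 = 0, σ_1 = -182/5, σ_2 = 188/5, σ_3 = 0.
On [0, 1], with S_0(t) = a_0 + b_0·t + c_0·t² + d_0·t³: c_0 = σ_0/2 = 0, d_0 = (σ_1 - σ_0)/(6h_0) = -91/15, b_0 = Δ_0 - h_0(2σ_0 + σ_1)/6 = 196/15.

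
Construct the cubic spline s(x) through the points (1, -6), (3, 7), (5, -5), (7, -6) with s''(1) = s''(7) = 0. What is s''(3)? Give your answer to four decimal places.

Let M_i = s''(x_i). Step sizes h_i = 2, 2, 2; slopes of the chords Δ_i = (y_(i+1) - y_i)/h_i = 13/2, -6, -1/2.
  2·M_0 + 8·M_1 + 2·M_2 = 6(Δ_1 - Δ_0) = -75
  2·M_1 + 8·M_2 + 2·M_3 = 6(Δ_2 - Δ_1) = 33
Natural end conditions: M_0 = M_3 = 0.
Solving the tridiagonal system: M_0 = 0, M_1 = -111/10, M_2 = 69/10, M_3 = 0.

-11.1000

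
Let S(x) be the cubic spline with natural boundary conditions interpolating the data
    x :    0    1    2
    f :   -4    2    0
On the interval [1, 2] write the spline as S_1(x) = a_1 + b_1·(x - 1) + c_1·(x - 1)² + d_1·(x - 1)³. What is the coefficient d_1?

2

Put m_i = S'' at the i-th knot. Here h = (1, 1) and Δ = (6, -2), so the interior equations h_(i-1)·m_(i-1) + 2(h_(i-1)+h_i)·m_i + h_i·m_(i+1) = 6(Δ_i − Δ_(i-1)) read
  1·m_0 + 4·m_1 + 1·m_2 = 6(Δ_1 - Δ_0) = -48
Natural end conditions: m_0 = m_2 = 0.
Solving: m_0 = 0, m_1 = -12, m_2 = 0.
On [1, 2], with S_1(x) = a_1 + b_1·(x - 1) + c_1·(x - 1)² + d_1·(x - 1)³: c_1 = m_1/2 = -6, d_1 = (m_2 - m_1)/(6h_1) = 2, b_1 = Δ_1 - h_1(2m_1 + m_2)/6 = 2.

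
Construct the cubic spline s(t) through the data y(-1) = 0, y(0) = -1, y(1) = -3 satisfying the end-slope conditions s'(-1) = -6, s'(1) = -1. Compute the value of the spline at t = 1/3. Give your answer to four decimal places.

-1.5185

With σ_i denoting the second derivative at x_i, h_i = 1, 1, and Δ_i = (y_(i+1) − y_i)/h_i = -1, -2:
  1·σ_0 + 4·σ_1 + 1·σ_2 = 6(Δ_1 - Δ_0) = -6
Clamped end conditions give two more equations: 2h_0·σ_0 + h_0·σ_1 = 6(Δ_0 - s'(-1)) = 30 and h_1·σ_1 + 2h_1·σ_2 = 6(s'(1) - Δ_1) = 6.
Forward elimination and back-substitution give σ_0 = 19, σ_1 = -8, σ_2 = 7.
On [0, 1], s(t) = -1 - 1/2·t - 4·t² + 5/2·t³.
With t = 1/3: s(1/3) = -41/27.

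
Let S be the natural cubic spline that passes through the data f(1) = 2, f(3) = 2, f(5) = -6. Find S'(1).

1

With M_i denoting the second derivative at x_i, h_i = 2, 2, and Δ_i = (y_(i+1) − y_i)/h_i = 0, -4:
  2·M_0 + 8·M_1 + 2·M_2 = 6(Δ_1 - Δ_0) = -24
Natural end conditions: M_0 = M_2 = 0.
Solving the tridiagonal system: M_0 = 0, M_1 = -3, M_2 = 0.
On [1, 3], S'(x) = b_0 + 2c_0·(x - 1) + 3d_0·(x - 1)² with b_0 = Δ_0 - h_0(2M_0 + M_1)/6 = 1, c_0 = M_0/2 = 0, d_0 = (M_1 - M_0)/(6h_0) = -1/4. So S'(1) = 1.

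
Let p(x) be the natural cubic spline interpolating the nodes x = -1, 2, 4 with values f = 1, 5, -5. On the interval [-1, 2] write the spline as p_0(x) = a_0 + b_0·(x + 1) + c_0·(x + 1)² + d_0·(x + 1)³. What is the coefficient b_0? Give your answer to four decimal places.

3.2333

Write m_i for p''(x_i). With h_i = 3, 2 and divided differences Δ_i = 4/3, -5, the continuity of p' gives the tridiagonal system
  3·m_0 + 10·m_1 + 2·m_2 = 6(Δ_1 - Δ_0) = -38
Natural end conditions: m_0 = m_2 = 0.
Hence m_0 = 0, m_1 = -19/5, m_2 = 0.
On [-1, 2], with p_0(x) = a_0 + b_0·(x + 1) + c_0·(x + 1)² + d_0·(x + 1)³: c_0 = m_0/2 = 0, d_0 = (m_1 - m_0)/(6h_0) = -19/90, b_0 = Δ_0 - h_0(2m_0 + m_1)/6 = 97/30.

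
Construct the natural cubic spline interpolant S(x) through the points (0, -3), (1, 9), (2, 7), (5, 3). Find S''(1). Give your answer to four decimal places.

Put m_i = S'' at the i-th knot. Here h = (1, 1, 3) and Δ = (12, -2, -4/3), so the interior equations h_(i-1)·m_(i-1) + 2(h_(i-1)+h_i)·m_i + h_i·m_(i+1) = 6(Δ_i − Δ_(i-1)) read
  1·m_0 + 4·m_1 + 1·m_2 = 6(Δ_1 - Δ_0) = -84
  1·m_1 + 8·m_2 + 3·m_3 = 6(Δ_2 - Δ_1) = 4
Natural end conditions: m_0 = m_3 = 0.
Hence m_0 = 0, m_1 = -676/31, m_2 = 100/31, m_3 = 0.

-21.8065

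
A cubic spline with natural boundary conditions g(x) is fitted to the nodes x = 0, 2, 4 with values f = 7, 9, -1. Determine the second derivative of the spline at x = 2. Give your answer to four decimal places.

-4.5000

Let M_i = g''(x_i). Step sizes h_i = 2, 2; slopes of the chords Δ_i = (y_(i+1) - y_i)/h_i = 1, -5.
  2·M_0 + 8·M_1 + 2·M_2 = 6(Δ_1 - Δ_0) = -36
Natural end conditions: M_0 = M_2 = 0.
Solving the tridiagonal system: M_0 = 0, M_1 = -9/2, M_2 = 0.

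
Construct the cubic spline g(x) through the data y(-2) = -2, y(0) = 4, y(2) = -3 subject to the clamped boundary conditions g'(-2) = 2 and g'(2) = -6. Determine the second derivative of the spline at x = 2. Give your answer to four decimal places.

-0.8750

Let m_i = g''(x_i). Step sizes h_i = 2, 2; slopes of the chords Δ_i = (y_(i+1) - y_i)/h_i = 3, -7/2.
  2·m_0 + 8·m_1 + 2·m_2 = 6(Δ_1 - Δ_0) = -39
Clamped end conditions give two more equations: 2h_0·m_0 + h_0·m_1 = 6(Δ_0 - g'(-2)) = 6 and h_1·m_1 + 2h_1·m_2 = 6(g'(2) - Δ_1) = -15.
Hence m_0 = 35/8, m_1 = -23/4, m_2 = -7/8.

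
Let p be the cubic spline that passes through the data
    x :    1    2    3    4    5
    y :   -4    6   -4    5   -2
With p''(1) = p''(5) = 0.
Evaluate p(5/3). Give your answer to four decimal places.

5.2593

Write σ_i for p''(x_i). With h_i = 1, 1, 1, 1 and divided differences Δ_i = 10, -10, 9, -7, the continuity of p' gives the tridiagonal system
  1·σ_0 + 4·σ_1 + 1·σ_2 = 6(Δ_1 - Δ_0) = -120
  1·σ_1 + 4·σ_2 + 1·σ_3 = 6(Δ_2 - Δ_1) = 114
  1·σ_2 + 4·σ_3 + 1·σ_4 = 6(Δ_3 - Δ_2) = -96
Natural end conditions: σ_0 = σ_4 = 0.
Hence σ_0 = 0, σ_1 = -42, σ_2 = 48, σ_3 = -36, σ_4 = 0.
On [1, 2], p(x) = -4 + 17·(x - 1) + 0·(x - 1)² - 7·(x - 1)³.
With (x - 1) = 2/3: p(5/3) = 142/27.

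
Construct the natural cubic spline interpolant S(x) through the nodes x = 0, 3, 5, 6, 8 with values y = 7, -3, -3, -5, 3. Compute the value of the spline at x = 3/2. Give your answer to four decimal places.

Put M_i = S'' at the i-th knot. Here h = (3, 2, 1, 2) and Δ = (-10/3, 0, -2, 4), so the interior equations h_(i-1)·M_(i-1) + 2(h_(i-1)+h_i)·M_i + h_i·M_(i+1) = 6(Δ_i − Δ_(i-1)) read
  3·M_0 + 10·M_1 + 2·M_2 = 6(Δ_1 - Δ_0) = 20
  2·M_1 + 6·M_2 + 1·M_3 = 6(Δ_2 - Δ_1) = -12
  1·M_2 + 6·M_3 + 2·M_4 = 6(Δ_3 - Δ_2) = 36
Natural end conditions: M_0 = M_4 = 0.
Solving: M_0 = 0, M_1 = 458/163, M_2 = -660/163, M_3 = 1088/163, M_4 = 0.
On [0, 3], S(x) = 7 - 2317/489·x + 0·x² + 229/1467·x³.
With x = 3/2: S(3/2) = 547/1304.

0.4195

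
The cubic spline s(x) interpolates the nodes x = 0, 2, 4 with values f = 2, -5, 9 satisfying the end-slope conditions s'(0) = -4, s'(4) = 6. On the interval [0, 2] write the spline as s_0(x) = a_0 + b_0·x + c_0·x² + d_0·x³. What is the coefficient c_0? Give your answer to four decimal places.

-2.3125

Let σ_i = s''(x_i). Step sizes h_i = 2, 2; slopes of the chords Δ_i = (y_(i+1) - y_i)/h_i = -7/2, 7.
  2·σ_0 + 8·σ_1 + 2·σ_2 = 6(Δ_1 - Δ_0) = 63
Clamped end conditions give two more equations: 2h_0·σ_0 + h_0·σ_1 = 6(Δ_0 - s'(0)) = 3 and h_1·σ_1 + 2h_1·σ_2 = 6(s'(4) - Δ_1) = -6.
Forward elimination and back-substitution give σ_0 = -37/8, σ_1 = 43/4, σ_2 = -55/8.
On [0, 2], with s_0(x) = a_0 + b_0·x + c_0·x² + d_0·x³: c_0 = σ_0/2 = -37/16, d_0 = (σ_1 - σ_0)/(6h_0) = 41/32, b_0 = Δ_0 - h_0(2σ_0 + σ_1)/6 = -4.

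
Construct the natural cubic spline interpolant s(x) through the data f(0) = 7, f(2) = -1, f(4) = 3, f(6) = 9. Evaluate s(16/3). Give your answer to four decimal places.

7.0790

With M_i denoting the second derivative at x_i, h_i = 2, 2, 2, and Δ_i = (y_(i+1) − y_i)/h_i = -4, 2, 3:
  2·M_0 + 8·M_1 + 2·M_2 = 6(Δ_1 - Δ_0) = 36
  2·M_1 + 8·M_2 + 2·M_3 = 6(Δ_2 - Δ_1) = 6
Natural end conditions: M_0 = M_3 = 0.
Solving the tridiagonal system: M_0 = 0, M_1 = 23/5, M_2 = -2/5, M_3 = 0.
On [4, 6], s(x) = 3 + 49/15·(x - 4) - 1/5·(x - 4)² + 1/30·(x - 4)³.
With (x - 4) = 4/3: s(16/3) = 2867/405.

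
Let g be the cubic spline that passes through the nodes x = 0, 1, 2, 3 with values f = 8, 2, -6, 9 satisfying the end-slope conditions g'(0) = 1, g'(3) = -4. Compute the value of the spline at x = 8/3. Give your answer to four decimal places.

6.4099

Write σ_i for g''(x_i). With h_i = 1, 1, 1 and divided differences Δ_i = -6, -8, 15, the continuity of g' gives the tridiagonal system
  1·σ_0 + 4·σ_1 + 1·σ_2 = 6(Δ_1 - Δ_0) = -12
  1·σ_1 + 4·σ_2 + 1·σ_3 = 6(Δ_2 - Δ_1) = 138
Clamped end conditions give two more equations: 2h_0·σ_0 + h_0·σ_1 = 6(Δ_0 - g'(0)) = -42 and h_2·σ_2 + 2h_2·σ_3 = 6(g'(3) - Δ_2) = -114.
Solving: σ_0 = -206/15, σ_1 = -218/15, σ_2 = 898/15, σ_3 = -1304/15.
On [2, 3], g(x) = -6 + 143/15·(x - 2) + 449/15·(x - 2)² - 367/15·(x - 2)³.
With (x - 2) = 2/3: g(8/3) = 2596/405.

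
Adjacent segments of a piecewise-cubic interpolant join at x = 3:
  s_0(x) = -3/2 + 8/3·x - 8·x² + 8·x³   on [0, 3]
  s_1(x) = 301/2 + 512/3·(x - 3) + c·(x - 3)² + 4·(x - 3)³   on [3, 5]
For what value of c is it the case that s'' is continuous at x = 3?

64

s_0''(x) = -16 + 48·x, so s_0''(3) = 128. On the right, s_1''(3) = 2c, so c = 64.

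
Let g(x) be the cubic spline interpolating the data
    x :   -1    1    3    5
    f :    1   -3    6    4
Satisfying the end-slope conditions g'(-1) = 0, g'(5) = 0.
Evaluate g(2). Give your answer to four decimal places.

Let M_i = g''(x_i). Step sizes h_i = 2, 2, 2; slopes of the chords Δ_i = (y_(i+1) - y_i)/h_i = -2, 9/2, -1.
  2·M_0 + 8·M_1 + 2·M_2 = 6(Δ_1 - Δ_0) = 39
  2·M_1 + 8·M_2 + 2·M_3 = 6(Δ_2 - Δ_1) = -33
Clamped end conditions give two more equations: 2h_0·M_0 + h_0·M_1 = 6(Δ_0 - g'(-1)) = -12 and h_2·M_2 + 2h_2·M_3 = 6(g'(5) - Δ_2) = 6.
Forward elimination and back-substitution give M_0 = -73/10, M_1 = 43/5, M_2 = -38/5, M_3 = 53/10.
On [1, 3], g(x) = -3 + 13/10·(x - 1) + 43/10·(x - 1)² - 27/20·(x - 1)³.
With (x - 1) = 1: g(2) = 5/4.

1.2500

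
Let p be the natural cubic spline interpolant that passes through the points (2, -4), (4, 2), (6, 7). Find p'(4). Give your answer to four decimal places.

With σ_i denoting the second derivative at x_i, h_i = 2, 2, and Δ_i = (y_(i+1) − y_i)/h_i = 3, 5/2:
  2·σ_0 + 8·σ_1 + 2·σ_2 = 6(Δ_1 - Δ_0) = -3
Natural end conditions: σ_0 = σ_2 = 0.
Solving the tridiagonal system: σ_0 = 0, σ_1 = -3/8, σ_2 = 0.
On [4, 6], p'(x) = b_1 + 2c_1·(x - 4) + 3d_1·(x - 4)² with b_1 = Δ_1 - h_1(2σ_1 + σ_2)/6 = 11/4, c_1 = σ_1/2 = -3/16, d_1 = (σ_2 - σ_1)/(6h_1) = 1/32. So p'(4) = 11/4.

2.7500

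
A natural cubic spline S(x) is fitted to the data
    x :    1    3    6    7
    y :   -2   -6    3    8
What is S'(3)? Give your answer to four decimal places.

-0.0845

With M_i denoting the second derivative at x_i, h_i = 2, 3, 1, and Δ_i = (y_(i+1) − y_i)/h_i = -2, 3, 5:
  2·M_0 + 10·M_1 + 3·M_2 = 6(Δ_1 - Δ_0) = 30
  3·M_1 + 8·M_2 + 1·M_3 = 6(Δ_2 - Δ_1) = 12
Natural end conditions: M_0 = M_3 = 0.
Forward elimination and back-substitution give M_0 = 0, M_1 = 204/71, M_2 = 30/71, M_3 = 0.
On [3, 6], S'(x) = b_1 + 2c_1·(x - 3) + 3d_1·(x - 3)² with b_1 = Δ_1 - h_1(2M_1 + M_2)/6 = -6/71, c_1 = M_1/2 = 102/71, d_1 = (M_2 - M_1)/(6h_1) = -29/213. So S'(3) = -6/71.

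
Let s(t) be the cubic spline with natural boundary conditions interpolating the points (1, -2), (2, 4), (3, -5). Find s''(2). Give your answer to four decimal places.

-22.5000

Write M_i for s''(x_i). With h_i = 1, 1 and divided differences Δ_i = 6, -9, the continuity of s' gives the tridiagonal system
  1·M_0 + 4·M_1 + 1·M_2 = 6(Δ_1 - Δ_0) = -90
Natural end conditions: M_0 = M_2 = 0.
Forward elimination and back-substitution give M_0 = 0, M_1 = -45/2, M_2 = 0.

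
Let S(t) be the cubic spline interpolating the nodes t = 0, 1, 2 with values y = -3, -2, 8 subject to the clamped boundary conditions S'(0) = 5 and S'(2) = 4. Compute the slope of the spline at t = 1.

With m_i denoting the second derivative at x_i, h_i = 1, 1, and Δ_i = (y_(i+1) − y_i)/h_i = 1, 10:
  1·m_0 + 4·m_1 + 1·m_2 = 6(Δ_1 - Δ_0) = 54
Clamped end conditions give two more equations: 2h_0·m_0 + h_0·m_1 = 6(Δ_0 - S'(0)) = -24 and h_1·m_1 + 2h_1·m_2 = 6(S'(2) - Δ_1) = -36.
Solving the tridiagonal system: m_0 = -26, m_1 = 28, m_2 = -32.
On [1, 2], S'(t) = b_1 + 2c_1·(t - 1) + 3d_1·(t - 1)² with b_1 = Δ_1 - h_1(2m_1 + m_2)/6 = 6, c_1 = m_1/2 = 14, d_1 = (m_2 - m_1)/(6h_1) = -10. So S'(1) = 6.

6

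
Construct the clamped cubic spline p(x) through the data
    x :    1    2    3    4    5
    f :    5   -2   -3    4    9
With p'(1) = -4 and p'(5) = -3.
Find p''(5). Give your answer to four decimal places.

-24.3929

Let M_i = p''(x_i). Step sizes h_i = 1, 1, 1, 1; slopes of the chords Δ_i = (y_(i+1) - y_i)/h_i = -7, -1, 7, 5.
  1·M_0 + 4·M_1 + 1·M_2 = 6(Δ_1 - Δ_0) = 36
  1·M_1 + 4·M_2 + 1·M_3 = 6(Δ_2 - Δ_1) = 48
  1·M_2 + 4·M_3 + 1·M_4 = 6(Δ_3 - Δ_2) = -12
Clamped end conditions give two more equations: 2h_0·M_0 + h_0·M_1 = 6(Δ_0 - p'(1)) = -18 and h_3·M_3 + 2h_3·M_4 = 6(p'(5) - Δ_3) = -48.
Solving: M_0 = -395/28, M_1 = 143/14, M_2 = 37/4, M_3 = 11/14, M_4 = -683/28.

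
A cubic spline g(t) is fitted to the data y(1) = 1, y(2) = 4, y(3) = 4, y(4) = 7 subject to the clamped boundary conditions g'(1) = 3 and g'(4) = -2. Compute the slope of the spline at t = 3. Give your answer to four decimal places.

With M_i denoting the second derivative at x_i, h_i = 1, 1, 1, and Δ_i = (y_(i+1) − y_i)/h_i = 3, 0, 3:
  1·M_0 + 4·M_1 + 1·M_2 = 6(Δ_1 - Δ_0) = -18
  1·M_1 + 4·M_2 + 1·M_3 = 6(Δ_2 - Δ_1) = 18
Clamped end conditions give two more equations: 2h_0·M_0 + h_0·M_1 = 6(Δ_0 - g'(1)) = 0 and h_2·M_2 + 2h_2·M_3 = 6(g'(4) - Δ_2) = -30.
Solving the tridiagonal system: M_0 = 64/15, M_1 = -128/15, M_2 = 178/15, M_3 = -314/15.
On [3, 4], g'(t) = b_2 + 2c_2·(t - 3) + 3d_2·(t - 3)² with b_2 = Δ_2 - h_2(2M_2 + M_3)/6 = 38/15, c_2 = M_2/2 = 89/15, d_2 = (M_3 - M_2)/(6h_2) = -82/15. So g'(3) = 38/15.

2.5333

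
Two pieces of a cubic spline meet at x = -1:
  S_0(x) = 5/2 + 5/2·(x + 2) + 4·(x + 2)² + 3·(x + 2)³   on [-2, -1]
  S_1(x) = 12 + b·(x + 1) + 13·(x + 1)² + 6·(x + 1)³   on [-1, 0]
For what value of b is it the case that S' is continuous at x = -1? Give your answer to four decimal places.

19.5000

S_0'(x) = 5/2 + 8·(x + 2) + 9·(x + 2)², so S_0'(-1) = 39/2. On the right, S_1'(-1) = b, so b = 39/2.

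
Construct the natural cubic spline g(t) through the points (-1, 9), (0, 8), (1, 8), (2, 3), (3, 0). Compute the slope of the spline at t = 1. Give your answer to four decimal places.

-2.6250

Put σ_i = g'' at the i-th knot. Here h = (1, 1, 1, 1) and Δ = (-1, 0, -5, -3), so the interior equations h_(i-1)·σ_(i-1) + 2(h_(i-1)+h_i)·σ_i + h_i·σ_(i+1) = 6(Δ_i − Δ_(i-1)) read
  1·σ_0 + 4·σ_1 + 1·σ_2 = 6(Δ_1 - Δ_0) = 6
  1·σ_1 + 4·σ_2 + 1·σ_3 = 6(Δ_2 - Δ_1) = -30
  1·σ_2 + 4·σ_3 + 1·σ_4 = 6(Δ_3 - Δ_2) = 12
Natural end conditions: σ_0 = σ_4 = 0.
Forward elimination and back-substitution give σ_0 = 0, σ_1 = 111/28, σ_2 = -69/7, σ_3 = 153/28, σ_4 = 0.
On [1, 2], g'(t) = b_2 + 2c_2·(t - 1) + 3d_2·(t - 1)² with b_2 = Δ_2 - h_2(2σ_2 + σ_3)/6 = -21/8, c_2 = σ_2/2 = -69/14, d_2 = (σ_3 - σ_2)/(6h_2) = 143/56. So g'(1) = -21/8.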